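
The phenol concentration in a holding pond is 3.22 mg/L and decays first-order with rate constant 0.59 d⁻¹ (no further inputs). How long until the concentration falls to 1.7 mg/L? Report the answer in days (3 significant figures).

t = ln(C₀/C)/k = ln(3.22/1.7)/0.59 = 0.6388/0.59 = 1.083 d.

1.08 d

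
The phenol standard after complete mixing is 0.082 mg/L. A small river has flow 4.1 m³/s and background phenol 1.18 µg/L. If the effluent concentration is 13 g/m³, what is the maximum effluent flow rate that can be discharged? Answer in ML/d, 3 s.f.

2.22 ML/d

1.18 µg/L = 0.00118 mg/L.
Mass balance at complete mixing: C_std·(Q_w + Q_r) = Q_w·C_e + Q_r·C_b.
Rearranging, Q_w = Q_r·(C_std − C_b)/(C_e − C_std) = 4.1·(0.082 − 0.00118) / (13 − 0.082) = 0.02565 m³/s.
= 2.216 ML/d.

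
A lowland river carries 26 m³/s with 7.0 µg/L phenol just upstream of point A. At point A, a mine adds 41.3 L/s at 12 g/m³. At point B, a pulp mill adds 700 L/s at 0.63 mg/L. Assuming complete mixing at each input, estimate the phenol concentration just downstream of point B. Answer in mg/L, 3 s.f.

0.0418 mg/L

7.0 µg/L = 0.007 mg/L.
41.3 L/s = 0.0413 m³/s.
After input A: C = (26·0.007 + 0.0413·12) / 26.04 = 0.02602 mg/L.
700 L/s = 0.7 m³/s.
After input B: C = (26.04·0.02602 + 0.7·0.63) / 26.74 = 0.04183 mg/L.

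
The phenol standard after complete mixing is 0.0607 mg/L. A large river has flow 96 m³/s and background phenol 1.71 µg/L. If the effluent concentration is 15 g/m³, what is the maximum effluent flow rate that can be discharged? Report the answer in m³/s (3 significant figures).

1.71 µg/L = 0.00171 mg/L.
Mass balance at complete mixing: C_std·(Q_w + Q_r) = Q_w·C_e + Q_r·C_b.
Rearranging, Q_w = Q_r·(C_std − C_b)/(C_e − C_std) = 96·(0.0607 − 0.00171) / (15 − 0.0607) = 0.3791 m³/s.

0.379 m³/s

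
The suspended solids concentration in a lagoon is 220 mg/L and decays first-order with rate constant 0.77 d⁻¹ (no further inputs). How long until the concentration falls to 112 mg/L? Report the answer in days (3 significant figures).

t = ln(C₀/C)/k = ln(220/112)/0.77 = 0.6751/0.77 = 0.8768 d.

0.877 d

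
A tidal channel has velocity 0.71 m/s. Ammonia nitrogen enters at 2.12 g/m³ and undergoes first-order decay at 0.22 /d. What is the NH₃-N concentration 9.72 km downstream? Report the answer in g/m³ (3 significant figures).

2.05 g/m³

Travel time t = 9.72 km / 0.71 m/s = 9720/0.71 = 1.369e+04 s = 0.1585 d.
First-order decay: C = 2.12·exp(−0.22·0.1585) = 2.12·0.9657 = 2.047 g/m³.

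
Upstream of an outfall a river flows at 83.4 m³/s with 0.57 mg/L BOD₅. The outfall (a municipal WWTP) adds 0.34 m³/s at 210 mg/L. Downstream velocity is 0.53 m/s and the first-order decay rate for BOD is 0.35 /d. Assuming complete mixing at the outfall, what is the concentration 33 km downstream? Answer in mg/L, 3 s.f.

1.10 mg/L

After complete mixing, C₀ = (0.34·210 + 83.4·0.57) / 83.74 = 1.42 mg/L.
Travel time t = 3.3e+04 m / 0.53 m/s = 6.226e+04 s = 0.7206 d.
C = 1.42·exp(−0.35·0.7206) = 1.42·0.7771 = 1.104 mg/L.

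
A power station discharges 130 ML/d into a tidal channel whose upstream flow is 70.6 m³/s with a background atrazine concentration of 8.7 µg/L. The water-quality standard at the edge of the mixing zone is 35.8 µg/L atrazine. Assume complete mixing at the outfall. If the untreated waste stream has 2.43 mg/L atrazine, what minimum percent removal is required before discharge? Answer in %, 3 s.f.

46.2 %

130 ML/d = 1.505 m³/s.
8.7 µg/L = 0.0087 mg/L.
35.8 µg/L = 0.0358 mg/L.
Mass balance: 0.0358·72.1 = 1.505·Cₑ + 70.6·0.0087.
Cₑ = (2.581 − 0.6142) / 1.505 = 1.307 mg/L.
Required removal = 1 − 1.307/2.43 = 46.2 %.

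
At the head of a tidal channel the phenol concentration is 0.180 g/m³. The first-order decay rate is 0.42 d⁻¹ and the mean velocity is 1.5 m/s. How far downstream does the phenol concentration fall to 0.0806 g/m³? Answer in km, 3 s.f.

248 km

From C = C₀·e^(−kt), t = ln(C₀/C)/k = ln(0.180/0.0806)/0.42 = 0.8035/0.42 = 1.913 d.
Distance = v·t = 1.5 m/s × 1.653e+05 s = 2.479e+05 m = 247.9 km.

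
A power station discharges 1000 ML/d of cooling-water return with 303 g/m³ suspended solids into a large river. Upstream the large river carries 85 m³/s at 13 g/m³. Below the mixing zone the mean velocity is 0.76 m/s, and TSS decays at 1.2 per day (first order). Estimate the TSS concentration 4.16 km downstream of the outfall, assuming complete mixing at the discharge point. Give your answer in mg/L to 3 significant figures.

44.3 mg/L

1000 ML/d = 11.57 m³/s.
After complete mixing, C₀ = (11.57·303 + 85·13) / 96.57 = 47.76 mg/L.
Travel time t = 4160 m / 0.76 m/s = 5474 s = 0.06335 d.
C = 47.76·exp(−1.2·0.06335) = 47.76·0.9268 = 44.26 mg/L.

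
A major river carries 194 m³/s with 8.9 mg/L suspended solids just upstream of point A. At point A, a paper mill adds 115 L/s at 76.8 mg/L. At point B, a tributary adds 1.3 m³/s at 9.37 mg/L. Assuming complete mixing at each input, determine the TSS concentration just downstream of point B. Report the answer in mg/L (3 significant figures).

8.94 mg/L

115 L/s = 0.115 m³/s.
After input A: C = (194·8.9 + 0.115·76.8) / 194.1 = 8.94 mg/L.
After input B: C = (194.1·8.94 + 1.3·9.37) / 195.4 = 8.943 mg/L.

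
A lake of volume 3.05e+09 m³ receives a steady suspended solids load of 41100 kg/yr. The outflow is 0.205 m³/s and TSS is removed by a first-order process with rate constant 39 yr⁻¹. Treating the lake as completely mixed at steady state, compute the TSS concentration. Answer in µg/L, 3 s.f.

Outflow Q = 0.205 m³/s × 3.156e+07 s/yr = 6.469e+06 m³/yr.
Steady-state CSTR mass balance: W = Q·C + k·V·C, so C = W/(Q + kV).
Q + kV = 6.469e+06 + 39·3.05e+09 = 1.19e+11 m³/yr.
C = 41100/1.19e+11 = 3.455e-07 kg/m³ = 0.0003455 mg/L = 0.3455 µg/L.

0.346 µg/L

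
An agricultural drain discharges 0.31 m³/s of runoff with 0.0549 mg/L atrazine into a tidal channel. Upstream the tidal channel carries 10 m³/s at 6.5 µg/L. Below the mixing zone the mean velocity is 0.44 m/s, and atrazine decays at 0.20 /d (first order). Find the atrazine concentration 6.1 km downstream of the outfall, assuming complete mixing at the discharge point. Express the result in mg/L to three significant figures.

0.00770 mg/L

6.5 µg/L = 0.0065 mg/L.
After complete mixing, C₀ = (0.31·0.0549 + 10·0.0065) / 10.31 = 0.007955 mg/L.
Travel time t = 6100 m / 0.44 m/s = 1.386e+04 s = 0.1605 d.
C = 0.007955·exp(−0.20·0.1605) = 0.007955·0.9684 = 0.007704 mg/L.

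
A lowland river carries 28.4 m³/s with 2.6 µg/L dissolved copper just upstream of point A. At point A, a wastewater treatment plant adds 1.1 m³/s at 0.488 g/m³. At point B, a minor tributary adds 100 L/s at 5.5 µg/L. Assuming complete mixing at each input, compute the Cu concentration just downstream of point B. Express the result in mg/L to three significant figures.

2.6 µg/L = 0.0026 mg/L.
After input A: C = (28.4·0.0026 + 1.1·0.488) / 29.5 = 0.0207 mg/L.
100 L/s = 0.1 m³/s.
5.5 µg/L = 0.0055 mg/L.
After input B: C = (29.5·0.0207 + 0.1·0.0055) / 29.6 = 0.02065 mg/L.

0.0206 mg/L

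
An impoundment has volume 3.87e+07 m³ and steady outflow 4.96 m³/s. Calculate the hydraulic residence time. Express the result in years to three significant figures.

Q = 4.96 m³/s × 3.156e+07 s/yr = 1.565e+08 m³/yr.
Hydraulic residence time τ = V/Q = 3.87e+07/1.565e+08 = 0.2472 yr.

0.247 yr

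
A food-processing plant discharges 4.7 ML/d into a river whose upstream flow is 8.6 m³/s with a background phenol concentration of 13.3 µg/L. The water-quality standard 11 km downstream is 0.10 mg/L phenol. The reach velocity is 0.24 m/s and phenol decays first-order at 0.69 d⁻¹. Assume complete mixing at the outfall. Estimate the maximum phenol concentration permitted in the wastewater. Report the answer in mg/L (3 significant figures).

4.7 ML/d = 0.0544 m³/s.
13.3 µg/L = 0.0133 mg/L.
Travel time to the compliance point: t = 1.1e+04/0.24 = 4.583e+04 s = 0.5305 d; decay factor exp(−0.69·0.5305) = 0.6935.
So the concentration just after mixing may be at most 0.1/0.6935 = 0.1442 mg/L.
Mass balance: 0.1442·8.654 = 0.0544·Cₑ + 8.6·0.0133.
Cₑ = (1.248 − 0.1144) / 0.0544 = 20.84 mg/L.

20.8 mg/L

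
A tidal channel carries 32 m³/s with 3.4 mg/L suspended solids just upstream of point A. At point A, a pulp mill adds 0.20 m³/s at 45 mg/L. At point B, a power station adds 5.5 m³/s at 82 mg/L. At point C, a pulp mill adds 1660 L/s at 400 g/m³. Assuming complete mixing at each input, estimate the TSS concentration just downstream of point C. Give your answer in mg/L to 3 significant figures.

31.3 mg/L

After input A: C = (32·3.4 + 0.2·45) / 32.2 = 3.658 mg/L.
After input B: C = (32.2·3.658 + 5.5·82) / 37.7 = 15.09 mg/L.
1660 L/s = 1.66 m³/s.
After input C: C = (37.7·15.09 + 1.66·400) / 39.36 = 31.32 mg/L.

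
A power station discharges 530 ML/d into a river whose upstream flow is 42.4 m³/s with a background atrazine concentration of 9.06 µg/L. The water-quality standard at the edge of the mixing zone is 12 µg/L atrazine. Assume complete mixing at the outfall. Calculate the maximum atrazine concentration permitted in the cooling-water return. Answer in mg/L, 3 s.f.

530 ML/d = 6.134 m³/s.
9.06 µg/L = 0.00906 mg/L.
12 µg/L = 0.012 mg/L.
Mass balance: 0.012·48.53 = 6.134·Cₑ + 42.4·0.00906.
Cₑ = (0.5824 − 0.3841) / 6.134 = 0.03232 mg/L.

0.0323 mg/L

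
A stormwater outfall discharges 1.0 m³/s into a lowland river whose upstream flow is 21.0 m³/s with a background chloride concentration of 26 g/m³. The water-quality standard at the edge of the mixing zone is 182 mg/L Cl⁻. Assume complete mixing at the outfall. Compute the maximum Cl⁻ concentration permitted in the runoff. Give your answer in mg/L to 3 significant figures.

3460 mg/L

Mass balance: 182·22 = 1·Cₑ + 21·26.
Cₑ = (4004 − 546) / 1 = 3458 mg/L.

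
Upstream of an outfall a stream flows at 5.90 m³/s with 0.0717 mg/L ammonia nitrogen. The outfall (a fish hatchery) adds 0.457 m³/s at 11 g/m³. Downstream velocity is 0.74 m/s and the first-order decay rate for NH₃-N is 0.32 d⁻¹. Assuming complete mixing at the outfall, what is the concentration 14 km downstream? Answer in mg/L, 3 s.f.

0.799 mg/L

After complete mixing, C₀ = (0.457·11 + 5.9·0.0717) / 6.357 = 0.8573 mg/L.
Travel time t = 1.4e+04 m / 0.74 m/s = 1.892e+04 s = 0.219 d.
C = 0.8573·exp(−0.32·0.219) = 0.8573·0.9323 = 0.7993 mg/L.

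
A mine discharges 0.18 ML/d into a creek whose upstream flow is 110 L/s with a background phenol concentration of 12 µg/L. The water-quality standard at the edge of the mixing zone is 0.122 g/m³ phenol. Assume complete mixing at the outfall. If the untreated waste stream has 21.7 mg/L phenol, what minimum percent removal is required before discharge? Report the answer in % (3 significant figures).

72.7 %

0.18 ML/d = 0.002083 m³/s.
110 L/s = 0.11 m³/s.
12 µg/L = 0.012 mg/L.
Mass balance: 0.122·0.1121 = 0.002083·Cₑ + 0.11·0.012.
Cₑ = (0.01367 − 0.00132) / 0.002083 = 5.93 mg/L.
Required removal = 1 − 5.93/21.7 = 72.67 %.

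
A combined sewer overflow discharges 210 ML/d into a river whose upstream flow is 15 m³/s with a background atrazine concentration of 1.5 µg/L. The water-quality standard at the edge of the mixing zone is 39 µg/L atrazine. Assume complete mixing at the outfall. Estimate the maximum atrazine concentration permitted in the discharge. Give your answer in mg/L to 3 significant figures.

0.270 mg/L

210 ML/d = 2.431 m³/s.
1.5 µg/L = 0.0015 mg/L.
39 µg/L = 0.039 mg/L.
Mass balance: 0.039·17.43 = 2.431·Cₑ + 15·0.0015.
Cₑ = (0.6798 − 0.0225) / 2.431 = 0.2704 mg/L.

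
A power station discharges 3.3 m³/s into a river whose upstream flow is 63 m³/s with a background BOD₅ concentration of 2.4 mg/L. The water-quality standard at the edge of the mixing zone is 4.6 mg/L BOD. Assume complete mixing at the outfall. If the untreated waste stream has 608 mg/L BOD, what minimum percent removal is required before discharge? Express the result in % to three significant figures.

92.3 %

Mass balance: 4.6·66.3 = 3.3·Cₑ + 63·2.4.
Cₑ = (305 − 151.2) / 3.3 = 46.6 mg/L.
Required removal = 1 − 46.6/608 = 92.34 %.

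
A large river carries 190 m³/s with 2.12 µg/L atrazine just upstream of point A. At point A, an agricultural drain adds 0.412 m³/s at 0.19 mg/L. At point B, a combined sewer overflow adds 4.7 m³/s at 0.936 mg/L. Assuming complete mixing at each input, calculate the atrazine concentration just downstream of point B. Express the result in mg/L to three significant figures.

2.12 µg/L = 0.00212 mg/L.
After input A: C = (190·0.00212 + 0.412·0.19) / 190.4 = 0.002527 mg/L.
After input B: C = (190.4·0.002527 + 4.7·0.936) / 195.1 = 0.02501 mg/L.

0.0250 mg/L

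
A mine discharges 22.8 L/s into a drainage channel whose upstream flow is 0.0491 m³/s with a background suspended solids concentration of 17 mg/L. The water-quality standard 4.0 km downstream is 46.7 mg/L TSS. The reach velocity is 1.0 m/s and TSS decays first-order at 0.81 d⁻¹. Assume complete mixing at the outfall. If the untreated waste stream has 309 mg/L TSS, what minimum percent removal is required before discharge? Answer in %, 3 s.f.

62.4 %

22.8 L/s = 0.0228 m³/s.
Travel time to the compliance point: t = 4000/1.0 = 4000 s = 0.0463 d; decay factor exp(−0.81·0.0463) = 0.9632.
So the concentration just after mixing may be at most 46.7/0.9632 = 48.48 mg/L.
Mass balance: 48.48·0.0719 = 0.0228·Cₑ + 0.0491·17.
Cₑ = (3.486 − 0.8347) / 0.0228 = 116.3 mg/L.
Required removal = 1 − 116.3/309 = 62.37 %.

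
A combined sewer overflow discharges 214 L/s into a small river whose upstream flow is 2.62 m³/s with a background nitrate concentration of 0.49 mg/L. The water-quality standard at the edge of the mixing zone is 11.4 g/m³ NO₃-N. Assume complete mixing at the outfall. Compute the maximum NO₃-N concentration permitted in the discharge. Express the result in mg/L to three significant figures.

214 L/s = 0.214 m³/s.
Mass balance: 11.4·2.834 = 0.214·Cₑ + 2.62·0.49.
Cₑ = (32.31 − 1.284) / 0.214 = 145 mg/L.

145 mg/L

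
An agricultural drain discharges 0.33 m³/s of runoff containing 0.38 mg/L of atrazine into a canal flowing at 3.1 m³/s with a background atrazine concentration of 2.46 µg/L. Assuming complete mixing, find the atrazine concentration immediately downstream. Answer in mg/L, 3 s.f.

0.0388 mg/L

2.46 µg/L = 0.00246 mg/L.
Conservation of mass across the mixing zone: C = (0.33·0.38 + 3.1·0.00246) / (0.33 + 3.1) = 0.133/3.43 = 0.03878 mg/L.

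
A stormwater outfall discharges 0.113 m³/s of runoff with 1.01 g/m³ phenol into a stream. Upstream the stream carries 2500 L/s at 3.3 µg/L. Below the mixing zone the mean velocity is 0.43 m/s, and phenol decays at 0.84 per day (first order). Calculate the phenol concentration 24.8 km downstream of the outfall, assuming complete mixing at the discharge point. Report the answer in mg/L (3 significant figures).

2500 L/s = 2.5 m³/s.
3.3 µg/L = 0.0033 mg/L.
After complete mixing, C₀ = (0.113·1.01 + 2.5·0.0033) / 2.613 = 0.04684 mg/L.
Travel time t = 2.48e+04 m / 0.43 m/s = 5.767e+04 s = 0.6675 d.
C = 0.04684·exp(−0.84·0.6675) = 0.04684·0.5708 = 0.02673 mg/L.

0.0267 mg/L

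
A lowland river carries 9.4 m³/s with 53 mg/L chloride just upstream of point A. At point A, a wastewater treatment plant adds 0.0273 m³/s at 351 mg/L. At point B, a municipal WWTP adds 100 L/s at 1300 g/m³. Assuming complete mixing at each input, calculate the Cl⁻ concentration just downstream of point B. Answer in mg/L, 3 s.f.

After input A: C = (9.4·53 + 0.0273·351) / 9.427 = 53.86 mg/L.
100 L/s = 0.1 m³/s.
After input B: C = (9.427·53.86 + 0.1·1300) / 9.527 = 66.94 mg/L.

66.9 mg/L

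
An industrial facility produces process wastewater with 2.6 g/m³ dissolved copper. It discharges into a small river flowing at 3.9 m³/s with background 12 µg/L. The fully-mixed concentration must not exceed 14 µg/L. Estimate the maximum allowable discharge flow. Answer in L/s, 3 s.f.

3.02 L/s

12 µg/L = 0.012 mg/L.
14 µg/L = 0.014 mg/L.
Mass balance at complete mixing: C_std·(Q_w + Q_r) = Q_w·C_e + Q_r·C_b.
Rearranging, Q_w = Q_r·(C_std − C_b)/(C_e − C_std) = 3.9·(0.014 − 0.012) / (2.6 − 0.014) = 0.003016 m³/s.
= 3.016 L/s.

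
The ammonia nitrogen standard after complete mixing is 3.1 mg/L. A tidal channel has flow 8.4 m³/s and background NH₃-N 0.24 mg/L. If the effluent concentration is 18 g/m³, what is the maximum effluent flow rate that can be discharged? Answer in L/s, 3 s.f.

Mass balance at complete mixing: C_std·(Q_w + Q_r) = Q_w·C_e + Q_r·C_b.
Rearranging, Q_w = Q_r·(C_std − C_b)/(C_e − C_std) = 8.4·(3.1 − 0.24) / (18 − 3.1) = 1.612 m³/s.
= 1612 L/s.

1610 L/s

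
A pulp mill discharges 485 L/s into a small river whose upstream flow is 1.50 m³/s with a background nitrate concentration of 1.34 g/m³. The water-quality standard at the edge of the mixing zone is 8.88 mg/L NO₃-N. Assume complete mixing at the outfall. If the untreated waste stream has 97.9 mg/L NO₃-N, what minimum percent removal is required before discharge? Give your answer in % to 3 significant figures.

485 L/s = 0.485 m³/s.
Mass balance: 8.88·1.985 = 0.485·Cₑ + 1.5·1.34.
Cₑ = (17.63 − 2.01) / 0.485 = 32.2 mg/L.
Required removal = 1 − 32.2/97.9 = 67.11 %.

67.1 %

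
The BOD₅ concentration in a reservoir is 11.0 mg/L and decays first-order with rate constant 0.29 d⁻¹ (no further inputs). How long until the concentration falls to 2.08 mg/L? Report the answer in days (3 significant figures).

5.74 d

t = ln(C₀/C)/k = ln(11.0/2.08)/0.29 = 1.666/0.29 = 5.743 d.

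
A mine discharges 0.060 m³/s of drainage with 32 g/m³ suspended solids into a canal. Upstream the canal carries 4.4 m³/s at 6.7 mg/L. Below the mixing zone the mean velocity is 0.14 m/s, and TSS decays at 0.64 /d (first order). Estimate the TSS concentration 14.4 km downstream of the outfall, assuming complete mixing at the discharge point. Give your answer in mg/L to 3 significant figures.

After complete mixing, C₀ = (0.06·32 + 4.4·6.7) / 4.46 = 7.04 mg/L.
Travel time t = 1.44e+04 m / 0.14 m/s = 1.029e+05 s = 1.19 d.
C = 7.04·exp(−0.64·1.19) = 7.04·0.4668 = 3.286 mg/L.

3.29 mg/L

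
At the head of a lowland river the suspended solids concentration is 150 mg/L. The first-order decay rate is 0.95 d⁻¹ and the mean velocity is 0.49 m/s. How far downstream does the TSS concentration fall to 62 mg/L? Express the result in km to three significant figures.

From C = C₀·e^(−kt), t = ln(C₀/C)/k = ln(150/62)/0.95 = 0.8835/0.95 = 0.93 d.
Distance = v·t = 0.49 m/s × 8.035e+04 s = 3.937e+04 m = 39.37 km.

39.4 km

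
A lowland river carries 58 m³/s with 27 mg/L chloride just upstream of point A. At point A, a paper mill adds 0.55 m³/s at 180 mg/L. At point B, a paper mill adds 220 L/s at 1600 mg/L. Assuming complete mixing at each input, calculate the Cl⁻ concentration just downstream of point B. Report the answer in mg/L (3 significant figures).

34.3 mg/L

After input A: C = (58·27 + 0.55·180) / 58.55 = 28.44 mg/L.
220 L/s = 0.22 m³/s.
After input B: C = (58.55·28.44 + 0.22·1600) / 58.77 = 34.32 mg/L.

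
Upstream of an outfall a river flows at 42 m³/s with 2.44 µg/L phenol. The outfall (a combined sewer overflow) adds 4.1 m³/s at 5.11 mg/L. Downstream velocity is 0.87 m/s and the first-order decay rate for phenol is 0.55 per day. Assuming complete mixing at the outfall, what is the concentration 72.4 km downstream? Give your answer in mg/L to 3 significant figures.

0.269 mg/L

2.44 µg/L = 0.00244 mg/L.
After complete mixing, C₀ = (4.1·5.11 + 42·0.00244) / 46.1 = 0.4567 mg/L.
Travel time t = 7.24e+04 m / 0.87 m/s = 8.322e+04 s = 0.9632 d.
C = 0.4567·exp(−0.55·0.9632) = 0.4567·0.5888 = 0.2689 mg/L.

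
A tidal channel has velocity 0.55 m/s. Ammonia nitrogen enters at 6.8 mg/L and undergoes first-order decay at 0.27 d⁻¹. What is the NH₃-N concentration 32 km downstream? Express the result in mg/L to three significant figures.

Travel time t = 32 km / 0.55 m/s = 3.2e+04/0.55 = 5.818e+04 s = 0.6734 d.
First-order decay: C = 6.8·exp(−0.27·0.6734) = 6.8·0.8338 = 5.67 mg/L.

5.67 mg/L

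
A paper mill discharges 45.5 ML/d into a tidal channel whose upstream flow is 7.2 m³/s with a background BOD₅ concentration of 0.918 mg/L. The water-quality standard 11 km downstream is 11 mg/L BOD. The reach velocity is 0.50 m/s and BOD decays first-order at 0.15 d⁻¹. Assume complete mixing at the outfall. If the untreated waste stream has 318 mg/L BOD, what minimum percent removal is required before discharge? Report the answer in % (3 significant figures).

45.5 ML/d = 0.5266 m³/s.
Travel time to the compliance point: t = 1.1e+04/0.50 = 2.2e+04 s = 0.2546 d; decay factor exp(−0.15·0.2546) = 0.9625.
So the concentration just after mixing may be at most 11/0.9625 = 11.43 mg/L.
Mass balance: 11.43·7.727 = 0.5266·Cₑ + 7.2·0.918.
Cₑ = (88.3 − 6.61) / 0.5266 = 155.1 mg/L.
Required removal = 1 − 155.1/318 = 51.22 %.

51.2 %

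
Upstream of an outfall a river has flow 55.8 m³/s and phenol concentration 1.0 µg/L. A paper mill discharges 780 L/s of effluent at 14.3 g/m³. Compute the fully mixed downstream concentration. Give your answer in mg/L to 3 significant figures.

0.198 mg/L

780 L/s = 0.78 m³/s.
1.0 µg/L = 0.001 mg/L.
Flow-weighted mixing gives C = (0.78·14.3 + 55.8·0.001) / (0.78 + 55.8) = 11.21/56.58 = 0.1981 mg/L.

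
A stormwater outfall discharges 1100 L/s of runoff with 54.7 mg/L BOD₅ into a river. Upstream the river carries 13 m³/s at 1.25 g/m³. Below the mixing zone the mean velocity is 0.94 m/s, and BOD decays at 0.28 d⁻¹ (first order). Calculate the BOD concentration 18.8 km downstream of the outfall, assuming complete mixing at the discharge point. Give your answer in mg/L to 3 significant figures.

1100 L/s = 1.1 m³/s.
After complete mixing, C₀ = (1.1·54.7 + 13·1.25) / 14.1 = 5.42 mg/L.
Travel time t = 1.88e+04 m / 0.94 m/s = 2e+04 s = 0.2315 d.
C = 5.42·exp(−0.28·0.2315) = 5.42·0.9372 = 5.08 mg/L.

5.08 mg/L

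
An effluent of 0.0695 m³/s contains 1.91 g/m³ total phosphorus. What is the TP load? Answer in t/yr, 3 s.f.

Mass flux = Q·C = 0.0695 m³/s × 1.91 g/m³ = 0.1327 g/s.
= 0.1327 g/s × 31.56 = 4.189 t/yr.

4.19 t/yr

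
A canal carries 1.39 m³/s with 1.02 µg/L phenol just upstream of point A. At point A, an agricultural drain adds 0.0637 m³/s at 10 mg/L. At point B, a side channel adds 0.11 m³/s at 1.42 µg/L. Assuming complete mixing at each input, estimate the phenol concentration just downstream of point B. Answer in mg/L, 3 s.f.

1.02 µg/L = 0.00102 mg/L.
After input A: C = (1.39·0.00102 + 0.0637·10) / 1.454 = 0.4392 mg/L.
1.42 µg/L = 0.00142 mg/L.
After input B: C = (1.454·0.4392 + 0.11·0.00142) / 1.564 = 0.4084 mg/L.

0.408 mg/L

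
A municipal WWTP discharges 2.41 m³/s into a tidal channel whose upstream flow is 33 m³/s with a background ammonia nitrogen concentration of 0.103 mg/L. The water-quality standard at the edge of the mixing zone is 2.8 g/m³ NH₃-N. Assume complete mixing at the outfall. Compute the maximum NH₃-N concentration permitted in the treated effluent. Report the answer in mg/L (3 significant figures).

39.7 mg/L

Mass balance: 2.8·35.41 = 2.41·Cₑ + 33·0.103.
Cₑ = (99.15 − 3.399) / 2.41 = 39.73 mg/L.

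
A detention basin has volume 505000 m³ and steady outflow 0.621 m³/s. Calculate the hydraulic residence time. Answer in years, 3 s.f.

0.0258 yr

Q = 0.621 m³/s × 3.156e+07 s/yr = 1.96e+07 m³/yr.
Hydraulic residence time τ = V/Q = 505000/1.96e+07 = 0.02577 yr.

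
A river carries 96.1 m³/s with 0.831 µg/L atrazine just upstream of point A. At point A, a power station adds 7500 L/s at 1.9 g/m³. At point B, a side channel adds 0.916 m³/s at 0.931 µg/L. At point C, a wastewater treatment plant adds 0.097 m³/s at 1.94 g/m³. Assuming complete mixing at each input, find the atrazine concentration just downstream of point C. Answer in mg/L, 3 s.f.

0.139 mg/L

0.831 µg/L = 0.000831 mg/L.
7500 L/s = 7.5 m³/s.
After input A: C = (96.1·0.000831 + 7.5·1.9) / 103.6 = 0.1383 mg/L.
0.931 µg/L = 0.000931 mg/L.
After input B: C = (103.6·0.1383 + 0.916·0.000931) / 104.5 = 0.1371 mg/L.
After input C: C = (104.5·0.1371 + 0.097·1.94) / 104.6 = 0.1388 mg/L.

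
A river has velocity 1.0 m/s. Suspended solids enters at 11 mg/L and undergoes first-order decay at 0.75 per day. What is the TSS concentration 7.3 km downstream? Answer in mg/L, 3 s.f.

10.3 mg/L

Travel time t = 7.3 km / 1.0 m/s = 7300/1.0 = 7300 s = 0.08449 d.
First-order decay: C = 11·exp(−0.75·0.08449) = 11·0.9386 = 10.32 mg/L.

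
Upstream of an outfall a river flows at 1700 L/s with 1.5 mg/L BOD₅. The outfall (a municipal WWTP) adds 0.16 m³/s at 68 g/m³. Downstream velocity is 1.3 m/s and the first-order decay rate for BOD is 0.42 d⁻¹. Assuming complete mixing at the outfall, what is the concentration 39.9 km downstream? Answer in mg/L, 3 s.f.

6.22 mg/L

1700 L/s = 1.7 m³/s.
After complete mixing, C₀ = (0.16·68 + 1.7·1.5) / 1.86 = 7.22 mg/L.
Travel time t = 3.99e+04 m / 1.3 m/s = 3.069e+04 s = 0.3552 d.
C = 7.22·exp(−0.42·0.3552) = 7.22·0.8614 = 6.22 mg/L.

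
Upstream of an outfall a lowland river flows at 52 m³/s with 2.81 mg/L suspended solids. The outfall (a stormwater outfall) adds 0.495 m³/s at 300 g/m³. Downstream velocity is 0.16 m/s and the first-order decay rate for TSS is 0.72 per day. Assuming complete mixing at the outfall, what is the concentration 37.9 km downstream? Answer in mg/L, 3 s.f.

0.780 mg/L

After complete mixing, C₀ = (0.495·300 + 52·2.81) / 52.49 = 5.612 mg/L.
Travel time t = 3.79e+04 m / 0.16 m/s = 2.369e+05 s = 2.742 d.
C = 5.612·exp(−0.72·2.742) = 5.612·0.1389 = 0.7796 mg/L.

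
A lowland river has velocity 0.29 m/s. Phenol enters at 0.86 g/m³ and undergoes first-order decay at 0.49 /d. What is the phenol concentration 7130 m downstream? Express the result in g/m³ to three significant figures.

0.748 g/m³

Travel time t = 7130 m / 0.29 m/s = 7130/0.29 = 2.459e+04 s = 0.2846 d.
First-order decay: C = 0.86·exp(−0.49·0.2846) = 0.86·0.8698 = 0.7481 g/m³.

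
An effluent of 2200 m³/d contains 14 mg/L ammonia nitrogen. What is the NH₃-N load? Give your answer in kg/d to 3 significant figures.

30.8 kg/d

2200 m³/d = 0.02546 m³/s.
Mass flux = Q·C = 0.02546 m³/s × 14 g/m³ = 0.3565 g/s.
= 0.3565 g/s × 86.4 = 30.8 kg/d.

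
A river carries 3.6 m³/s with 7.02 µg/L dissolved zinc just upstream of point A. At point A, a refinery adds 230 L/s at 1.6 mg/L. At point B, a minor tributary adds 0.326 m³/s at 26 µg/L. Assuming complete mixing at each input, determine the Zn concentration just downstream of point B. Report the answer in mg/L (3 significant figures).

7.02 µg/L = 0.00702 mg/L.
230 L/s = 0.23 m³/s.
After input A: C = (3.6·0.00702 + 0.23·1.6) / 3.83 = 0.1027 mg/L.
26 µg/L = 0.026 mg/L.
After input B: C = (3.83·0.1027 + 0.326·0.026) / 4.156 = 0.09667 mg/L.

0.0967 mg/L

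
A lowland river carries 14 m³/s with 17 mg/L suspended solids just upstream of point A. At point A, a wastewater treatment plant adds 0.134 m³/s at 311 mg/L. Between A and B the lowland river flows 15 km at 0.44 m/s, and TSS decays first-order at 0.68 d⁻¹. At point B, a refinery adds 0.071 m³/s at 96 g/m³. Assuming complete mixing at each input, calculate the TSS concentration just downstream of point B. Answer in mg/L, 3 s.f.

After input A: C = (14·17 + 0.134·311) / 14.13 = 19.79 mg/L.
Over the 15 km reach to input B (t = 3.409e+04 s = 0.3946 d), decay gives C = 19.79·exp(−0.68·0.3946) = 15.13 mg/L.
After input B: C = (14.13·15.13 + 0.071·96) / 14.21 = 15.54 mg/L.

15.5 mg/L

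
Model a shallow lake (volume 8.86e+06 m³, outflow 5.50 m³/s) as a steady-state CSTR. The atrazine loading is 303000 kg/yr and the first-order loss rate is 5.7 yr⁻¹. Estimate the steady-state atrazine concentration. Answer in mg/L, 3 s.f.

Outflow Q = 5.50 m³/s × 3.156e+07 s/yr = 1.736e+08 m³/yr.
Steady-state CSTR mass balance: W = Q·C + k·V·C, so C = W/(Q + kV).
Q + kV = 1.736e+08 + 5.7·8.86e+06 = 2.241e+08 m³/yr.
C = 303000/2.241e+08 = 0.001352 kg/m³ = 1.352 mg/L.

1.35 mg/L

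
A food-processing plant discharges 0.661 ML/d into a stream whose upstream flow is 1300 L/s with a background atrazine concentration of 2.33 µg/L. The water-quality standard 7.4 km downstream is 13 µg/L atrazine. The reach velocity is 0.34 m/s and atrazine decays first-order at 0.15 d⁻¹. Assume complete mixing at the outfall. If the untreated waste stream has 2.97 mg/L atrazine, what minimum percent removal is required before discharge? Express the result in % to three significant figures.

0.661 ML/d = 0.00765 m³/s.
1300 L/s = 1.3 m³/s.
2.33 µg/L = 0.00233 mg/L.
13 µg/L = 0.013 mg/L.
Travel time to the compliance point: t = 7400/0.34 = 2.176e+04 s = 0.2519 d; decay factor exp(−0.15·0.2519) = 0.9629.
So the concentration just after mixing may be at most 0.013/0.9629 = 0.0135 mg/L.
Mass balance: 0.0135·1.308 = 0.00765·Cₑ + 1.3·0.00233.
Cₑ = (0.01765 − 0.003029) / 0.00765 = 1.912 mg/L.
Required removal = 1 − 1.912/2.97 = 35.63 %.

35.6 %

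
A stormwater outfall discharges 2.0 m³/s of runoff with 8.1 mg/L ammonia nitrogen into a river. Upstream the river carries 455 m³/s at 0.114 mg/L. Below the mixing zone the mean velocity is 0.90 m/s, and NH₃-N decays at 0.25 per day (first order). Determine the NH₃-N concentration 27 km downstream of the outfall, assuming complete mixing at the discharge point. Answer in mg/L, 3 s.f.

After complete mixing, C₀ = (2·8.1 + 455·0.114) / 457 = 0.1489 mg/L.
Travel time t = 2.7e+04 m / 0.90 m/s = 3e+04 s = 0.3472 d.
C = 0.1489·exp(−0.25·0.3472) = 0.1489·0.9169 = 0.1366 mg/L.

0.137 mg/L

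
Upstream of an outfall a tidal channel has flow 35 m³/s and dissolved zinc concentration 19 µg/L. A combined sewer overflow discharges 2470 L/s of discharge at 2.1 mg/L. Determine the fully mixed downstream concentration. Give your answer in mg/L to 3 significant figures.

0.156 mg/L

2470 L/s = 2.47 m³/s.
19 µg/L = 0.019 mg/L.
Conservation of mass across the mixing zone: C = (2.47·2.1 + 35·0.019) / (2.47 + 35) = 5.852/37.47 = 0.1562 mg/L.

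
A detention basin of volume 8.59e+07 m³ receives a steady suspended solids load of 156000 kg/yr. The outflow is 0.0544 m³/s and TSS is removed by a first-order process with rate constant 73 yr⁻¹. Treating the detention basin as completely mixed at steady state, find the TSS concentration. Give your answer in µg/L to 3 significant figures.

Outflow Q = 0.0544 m³/s × 3.156e+07 s/yr = 1.717e+06 m³/yr.
Steady-state CSTR mass balance: W = Q·C + k·V·C, so C = W/(Q + kV).
Q + kV = 1.717e+06 + 73·8.59e+07 = 6.272e+09 m³/yr.
C = 156000/6.272e+09 = 2.487e-05 kg/m³ = 0.02487 mg/L = 24.87 µg/L.

24.9 µg/L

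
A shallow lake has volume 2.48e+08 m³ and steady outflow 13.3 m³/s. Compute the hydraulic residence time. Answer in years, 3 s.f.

0.591 yr

Q = 13.3 m³/s × 3.156e+07 s/yr = 4.197e+08 m³/yr.
Hydraulic residence time τ = V/Q = 2.48e+08/4.197e+08 = 0.5909 yr.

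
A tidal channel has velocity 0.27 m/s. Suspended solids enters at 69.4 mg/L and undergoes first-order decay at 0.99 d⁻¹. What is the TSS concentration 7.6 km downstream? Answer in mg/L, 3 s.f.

50.3 mg/L

Travel time t = 7.6 km / 0.27 m/s = 7600/0.27 = 2.815e+04 s = 0.3258 d.
First-order decay: C = 69.4·exp(−0.99·0.3258) = 69.4·0.7243 = 50.27 mg/L.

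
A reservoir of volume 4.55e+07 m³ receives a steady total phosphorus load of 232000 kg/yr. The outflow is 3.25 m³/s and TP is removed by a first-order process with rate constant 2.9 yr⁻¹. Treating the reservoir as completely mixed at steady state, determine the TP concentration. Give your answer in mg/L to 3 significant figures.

0.989 mg/L

Outflow Q = 3.25 m³/s × 3.156e+07 s/yr = 1.026e+08 m³/yr.
Steady-state CSTR mass balance: W = Q·C + k·V·C, so C = W/(Q + kV).
Q + kV = 1.026e+08 + 2.9·4.55e+07 = 2.345e+08 m³/yr.
C = 232000/2.345e+08 = 0.0009893 kg/m³ = 0.9893 mg/L.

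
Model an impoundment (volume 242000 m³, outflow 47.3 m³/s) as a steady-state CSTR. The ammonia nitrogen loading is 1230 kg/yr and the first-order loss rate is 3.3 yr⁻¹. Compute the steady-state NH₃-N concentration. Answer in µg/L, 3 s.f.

Outflow Q = 47.3 m³/s × 3.156e+07 s/yr = 1.493e+09 m³/yr.
Steady-state CSTR mass balance: W = Q·C + k·V·C, so C = W/(Q + kV).
Q + kV = 1.493e+09 + 3.3·242000 = 1.493e+09 m³/yr.
C = 1230/1.493e+09 = 8.236e-07 kg/m³ = 0.0008236 mg/L = 0.8236 µg/L.

0.824 µg/L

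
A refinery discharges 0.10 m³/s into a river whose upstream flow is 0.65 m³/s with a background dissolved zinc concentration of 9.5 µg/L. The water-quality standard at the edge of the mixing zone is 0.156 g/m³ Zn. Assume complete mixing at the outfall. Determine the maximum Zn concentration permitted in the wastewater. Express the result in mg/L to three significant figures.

9.5 µg/L = 0.0095 mg/L.
Mass balance: 0.156·0.75 = 0.1·Cₑ + 0.65·0.0095.
Cₑ = (0.117 − 0.006175) / 0.1 = 1.108 mg/L.

1.11 mg/L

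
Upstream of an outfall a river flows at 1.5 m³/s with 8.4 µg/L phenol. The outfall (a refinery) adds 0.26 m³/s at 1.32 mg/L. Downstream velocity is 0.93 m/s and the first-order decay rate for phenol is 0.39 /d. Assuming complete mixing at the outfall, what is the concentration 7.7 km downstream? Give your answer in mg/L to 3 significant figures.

0.195 mg/L

8.4 µg/L = 0.0084 mg/L.
After complete mixing, C₀ = (0.26·1.32 + 1.5·0.0084) / 1.76 = 0.2022 mg/L.
Travel time t = 7700 m / 0.93 m/s = 8280 s = 0.09583 d.
C = 0.2022·exp(−0.39·0.09583) = 0.2022·0.9633 = 0.1947 mg/L.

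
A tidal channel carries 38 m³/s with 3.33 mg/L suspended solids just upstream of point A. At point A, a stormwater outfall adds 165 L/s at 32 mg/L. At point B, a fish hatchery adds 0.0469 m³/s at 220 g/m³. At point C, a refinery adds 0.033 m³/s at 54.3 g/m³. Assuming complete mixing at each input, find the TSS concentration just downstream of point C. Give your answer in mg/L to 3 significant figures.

3.76 mg/L

165 L/s = 0.165 m³/s.
After input A: C = (38·3.33 + 0.165·32) / 38.16 = 3.454 mg/L.
After input B: C = (38.16·3.454 + 0.0469·220) / 38.21 = 3.72 mg/L.
After input C: C = (38.21·3.72 + 0.033·54.3) / 38.24 = 3.763 mg/L.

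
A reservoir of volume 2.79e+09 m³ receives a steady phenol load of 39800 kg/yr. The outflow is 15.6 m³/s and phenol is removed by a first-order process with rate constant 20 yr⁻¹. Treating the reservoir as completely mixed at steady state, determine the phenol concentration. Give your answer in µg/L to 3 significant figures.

Outflow Q = 15.6 m³/s × 3.156e+07 s/yr = 4.923e+08 m³/yr.
Steady-state CSTR mass balance: W = Q·C + k·V·C, so C = W/(Q + kV).
Q + kV = 4.923e+08 + 20·2.79e+09 = 5.629e+10 m³/yr.
C = 39800/5.629e+10 = 7.07e-07 kg/m³ = 0.000707 mg/L = 0.707 µg/L.

0.707 µg/L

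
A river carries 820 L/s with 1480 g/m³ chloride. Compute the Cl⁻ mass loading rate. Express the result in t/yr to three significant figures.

820 L/s = 0.82 m³/s.
Mass flux = Q·C = 0.82 m³/s × 1480 g/m³ = 1214 g/s.
= 1214 g/s × 31.56 = 3.83e+04 t/yr.

38300 t/yr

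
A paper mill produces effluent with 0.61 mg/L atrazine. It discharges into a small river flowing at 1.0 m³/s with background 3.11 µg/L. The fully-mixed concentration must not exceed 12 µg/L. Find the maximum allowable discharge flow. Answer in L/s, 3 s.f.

3.11 µg/L = 0.00311 mg/L.
12 µg/L = 0.012 mg/L.
Mass balance at complete mixing: C_std·(Q_w + Q_r) = Q_w·C_e + Q_r·C_b.
Rearranging, Q_w = Q_r·(C_std − C_b)/(C_e − C_std) = 1.0·(0.012 − 0.00311) / (0.61 − 0.012) = 0.01487 m³/s.
= 14.87 L/s.

14.9 L/s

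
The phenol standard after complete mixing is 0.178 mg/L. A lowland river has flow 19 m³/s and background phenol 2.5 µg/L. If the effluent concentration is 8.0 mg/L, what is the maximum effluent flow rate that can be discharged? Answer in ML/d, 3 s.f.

2.5 µg/L = 0.0025 mg/L.
Mass balance at complete mixing: C_std·(Q_w + Q_r) = Q_w·C_e + Q_r·C_b.
Rearranging, Q_w = Q_r·(C_std − C_b)/(C_e − C_std) = 19·(0.178 − 0.0025) / (8 − 0.178) = 0.4263 m³/s.
= 36.83 ML/d.

36.8 ML/d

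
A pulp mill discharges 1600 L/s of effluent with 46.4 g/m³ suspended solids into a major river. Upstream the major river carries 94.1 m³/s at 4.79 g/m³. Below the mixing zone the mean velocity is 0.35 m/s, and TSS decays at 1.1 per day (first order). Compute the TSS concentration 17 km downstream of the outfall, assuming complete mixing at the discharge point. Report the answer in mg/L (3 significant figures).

1600 L/s = 1.6 m³/s.
After complete mixing, C₀ = (1.6·46.4 + 94.1·4.79) / 95.7 = 5.486 mg/L.
Travel time t = 1.7e+04 m / 0.35 m/s = 4.857e+04 s = 0.5622 d.
C = 5.486·exp(−1.1·0.5622) = 5.486·0.5388 = 2.956 mg/L.

2.96 mg/L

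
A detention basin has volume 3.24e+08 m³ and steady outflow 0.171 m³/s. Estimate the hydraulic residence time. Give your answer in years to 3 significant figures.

Q = 0.171 m³/s × 3.156e+07 s/yr = 5.396e+06 m³/yr.
Hydraulic residence time τ = V/Q = 3.24e+08/5.396e+06 = 60.04 yr.

60.0 yr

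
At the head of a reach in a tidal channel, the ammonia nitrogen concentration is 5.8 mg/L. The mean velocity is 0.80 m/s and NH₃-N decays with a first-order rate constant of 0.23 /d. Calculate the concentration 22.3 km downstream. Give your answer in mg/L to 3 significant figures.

Travel time t = 22.3 km / 0.80 m/s = 2.23e+04/0.80 = 2.788e+04 s = 0.3226 d.
First-order decay: C = 5.8·exp(−0.23·0.3226) = 5.8·0.9285 = 5.385 mg/L.

5.39 mg/L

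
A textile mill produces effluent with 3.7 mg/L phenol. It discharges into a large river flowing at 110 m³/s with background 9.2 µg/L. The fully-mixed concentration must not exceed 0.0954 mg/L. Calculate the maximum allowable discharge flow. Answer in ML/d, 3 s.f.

227 ML/d

9.2 µg/L = 0.0092 mg/L.
Mass balance at complete mixing: C_std·(Q_w + Q_r) = Q_w·C_e + Q_r·C_b.
Rearranging, Q_w = Q_r·(C_std − C_b)/(C_e − C_std) = 110·(0.0954 − 0.0092) / (3.7 − 0.0954) = 2.631 m³/s.
= 227.3 ML/d.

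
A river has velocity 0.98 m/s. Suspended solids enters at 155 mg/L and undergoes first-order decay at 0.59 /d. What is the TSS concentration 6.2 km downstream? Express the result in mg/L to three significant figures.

148 mg/L

Travel time t = 6.2 km / 0.98 m/s = 6200/0.98 = 6327 s = 0.07322 d.
First-order decay: C = 155·exp(−0.59·0.07322) = 155·0.9577 = 148.4 mg/L.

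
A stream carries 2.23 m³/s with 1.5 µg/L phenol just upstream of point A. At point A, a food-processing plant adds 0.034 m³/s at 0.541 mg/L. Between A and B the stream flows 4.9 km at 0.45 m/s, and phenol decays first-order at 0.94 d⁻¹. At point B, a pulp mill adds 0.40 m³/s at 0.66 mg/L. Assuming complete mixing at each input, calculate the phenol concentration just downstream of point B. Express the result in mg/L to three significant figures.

0.106 mg/L

1.5 µg/L = 0.0015 mg/L.
After input A: C = (2.23·0.0015 + 0.034·0.541) / 2.264 = 0.009602 mg/L.
Over the 4.9 km reach to input B (t = 1.089e+04 s = 0.126 d), decay gives C = 0.009602·exp(−0.94·0.126) = 0.008529 mg/L.
After input B: C = (2.264·0.008529 + 0.4·0.66) / 2.664 = 0.1063 mg/L.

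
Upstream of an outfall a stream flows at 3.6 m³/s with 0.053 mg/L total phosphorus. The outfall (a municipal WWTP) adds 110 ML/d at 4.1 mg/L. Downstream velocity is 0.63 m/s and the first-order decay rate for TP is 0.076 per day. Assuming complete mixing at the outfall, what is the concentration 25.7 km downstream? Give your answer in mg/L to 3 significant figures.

1.07 mg/L

110 ML/d = 1.273 m³/s.
After complete mixing, C₀ = (1.273·4.1 + 3.6·0.053) / 4.873 = 1.11 mg/L.
Travel time t = 2.57e+04 m / 0.63 m/s = 4.079e+04 s = 0.4721 d.
C = 1.11·exp(−0.076·0.4721) = 1.11·0.9648 = 1.071 mg/L.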